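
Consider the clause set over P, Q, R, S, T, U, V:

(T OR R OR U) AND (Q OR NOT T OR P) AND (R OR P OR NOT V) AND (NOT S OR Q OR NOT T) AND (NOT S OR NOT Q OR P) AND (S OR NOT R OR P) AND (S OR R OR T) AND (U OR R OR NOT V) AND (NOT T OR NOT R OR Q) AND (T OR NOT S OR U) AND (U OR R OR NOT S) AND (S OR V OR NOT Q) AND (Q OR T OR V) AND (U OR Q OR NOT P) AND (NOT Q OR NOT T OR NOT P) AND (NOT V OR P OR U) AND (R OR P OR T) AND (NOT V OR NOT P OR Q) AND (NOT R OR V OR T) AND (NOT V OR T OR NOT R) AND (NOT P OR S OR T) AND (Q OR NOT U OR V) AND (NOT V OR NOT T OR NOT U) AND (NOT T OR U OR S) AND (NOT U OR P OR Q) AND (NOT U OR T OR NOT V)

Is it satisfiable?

Branch on T: set T = false.
Branch on R: set R = false.
(U) alone gives U = true.
(S) alone gives S = true.
(P) alone gives P = true.
(NOT V) alone gives V = false.
(Q) alone gives Q = true.
Every clause now holds.
A satisfying assignment: P=true, Q=true, R=false, S=true, T=false, U=true, V=false.

Yes, satisfiable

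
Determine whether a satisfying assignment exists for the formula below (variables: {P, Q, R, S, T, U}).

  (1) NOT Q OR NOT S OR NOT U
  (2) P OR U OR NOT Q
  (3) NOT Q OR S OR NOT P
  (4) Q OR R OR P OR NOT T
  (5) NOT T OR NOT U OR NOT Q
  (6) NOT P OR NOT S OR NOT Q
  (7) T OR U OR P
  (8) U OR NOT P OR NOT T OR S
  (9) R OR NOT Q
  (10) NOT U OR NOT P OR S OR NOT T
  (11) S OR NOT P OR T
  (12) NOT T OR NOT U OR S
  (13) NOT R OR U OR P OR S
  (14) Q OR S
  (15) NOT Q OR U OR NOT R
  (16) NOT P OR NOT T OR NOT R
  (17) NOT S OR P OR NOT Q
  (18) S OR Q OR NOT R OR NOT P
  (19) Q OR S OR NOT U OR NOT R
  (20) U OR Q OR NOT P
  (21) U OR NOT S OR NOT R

Case R = true:
Case Q = false:
Unit clause (S) forces S = true.
Unit clause (U) forces U = true.
Case P = false:
No clause remains; T is free.
A satisfying assignment: P=false, Q=false, R=true, S=true, T=true, U=true.

Yes, satisfiable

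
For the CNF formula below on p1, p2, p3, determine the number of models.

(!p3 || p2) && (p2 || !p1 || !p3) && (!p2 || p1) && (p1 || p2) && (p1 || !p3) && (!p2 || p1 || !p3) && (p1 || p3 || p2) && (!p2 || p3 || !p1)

2

There are 2^3 = 8 truth assignments over (p1, p2, p3).
Check each against the 8 clauses (columns in the order p1, p2, p3):
  F F F  ✗ fails (p1 || p2)
  F F T  ✗ fails (!p3 || p2)
  F T F  ✗ fails (!p2 || p1)
  F T T  ✗ fails (!p2 || p1)
  T F F  ✓ satisfies all
  T F T  ✗ fails (!p3 || p2)
  T T F  ✗ fails (!p2 || p3 || !p1)
  T T T  ✓ satisfies all
2 of the 8 rows are models.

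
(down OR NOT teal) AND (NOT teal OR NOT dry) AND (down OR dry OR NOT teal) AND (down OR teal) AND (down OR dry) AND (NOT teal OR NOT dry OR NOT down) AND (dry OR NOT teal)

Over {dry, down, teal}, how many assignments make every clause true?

There are 2^3 = 8 truth assignments over (dry, down, teal).
Split on down. With down = true, the clauses containing down are satisfied and NOT down drops from the rest; 2 of the 2^2 = 4 assignments to the other variables satisfy what remains.
With down = false, by the same count on the reduced clause set, 0 assignments work.
(One model: dry=F, down=T, teal=F.)
Total: 2 + 0 = 2.

2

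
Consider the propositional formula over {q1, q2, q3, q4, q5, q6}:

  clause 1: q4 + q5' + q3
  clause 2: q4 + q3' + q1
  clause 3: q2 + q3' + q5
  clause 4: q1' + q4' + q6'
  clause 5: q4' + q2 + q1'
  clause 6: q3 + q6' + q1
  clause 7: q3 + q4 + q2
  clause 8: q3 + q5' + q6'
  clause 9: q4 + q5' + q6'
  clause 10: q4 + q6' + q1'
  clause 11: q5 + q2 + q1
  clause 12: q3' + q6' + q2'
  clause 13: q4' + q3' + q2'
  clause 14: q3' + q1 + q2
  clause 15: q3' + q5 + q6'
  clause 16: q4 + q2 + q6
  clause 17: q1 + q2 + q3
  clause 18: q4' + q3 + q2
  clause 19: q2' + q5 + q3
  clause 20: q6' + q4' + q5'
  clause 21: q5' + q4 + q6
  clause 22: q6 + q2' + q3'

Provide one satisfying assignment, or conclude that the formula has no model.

q1 ↦ 1; q2 ↦ 1; q3 ↦ 0; q4 ↦ 1; q5 ↦ 1; q6 ↦ 0

Try q4 = 1.
Try q1 = 1.
The clause (q6') is unit, so q6 = 0.
The clause (q2) is unit, so q2 = 1.
The clause (q3') is unit, so q3 = 0.
The clause (q5) is unit, so q5 = 1.
This assignment satisfies each clause.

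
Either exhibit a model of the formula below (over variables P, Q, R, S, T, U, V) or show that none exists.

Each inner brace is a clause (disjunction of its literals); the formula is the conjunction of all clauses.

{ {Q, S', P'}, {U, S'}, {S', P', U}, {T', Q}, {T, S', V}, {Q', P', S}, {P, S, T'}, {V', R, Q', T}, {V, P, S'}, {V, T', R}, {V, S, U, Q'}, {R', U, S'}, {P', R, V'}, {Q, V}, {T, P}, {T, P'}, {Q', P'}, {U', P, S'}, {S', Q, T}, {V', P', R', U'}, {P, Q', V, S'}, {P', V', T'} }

UNSATISFIABLE

Suppose U = 1.
Suppose T = 0.
Unit clause (P) forces P = 1.
But (P') is also a unit clause — contradiction.
Backtrack on T: now try T = 1.
Unit clause (Q) forces Q = 1.
Unit clause (P') forces P = 0.
Unit clause (S) forces S = 1.
But (S') is also a unit clause — contradiction.
Either choice for T ends in contradiction.
Backtrack on U: now try U = 0.
Unit clause (S') forces S = 0.
Suppose T = 0.
Unit clause (P) forces P = 1.
But (P') is also a unit clause — contradiction.
Backtrack on T: now try T = 1.
Unit clause (Q) forces Q = 1.
Unit clause (P') forces P = 0.
But (P) is also a unit clause — contradiction.
Either choice for T ends in contradiction.
Either choice for U ends in contradiction.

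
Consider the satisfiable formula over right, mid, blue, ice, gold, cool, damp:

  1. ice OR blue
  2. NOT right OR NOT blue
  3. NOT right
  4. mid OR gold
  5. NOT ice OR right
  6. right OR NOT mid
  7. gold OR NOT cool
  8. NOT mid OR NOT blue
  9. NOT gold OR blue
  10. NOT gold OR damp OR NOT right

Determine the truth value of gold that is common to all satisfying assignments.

True

Suppose gold = false.
(NOT right) alone gives right = false.
(mid) alone gives mid = true.
That conflicts with the unit clause (NOT mid).
So every satisfying assignment has gold = True.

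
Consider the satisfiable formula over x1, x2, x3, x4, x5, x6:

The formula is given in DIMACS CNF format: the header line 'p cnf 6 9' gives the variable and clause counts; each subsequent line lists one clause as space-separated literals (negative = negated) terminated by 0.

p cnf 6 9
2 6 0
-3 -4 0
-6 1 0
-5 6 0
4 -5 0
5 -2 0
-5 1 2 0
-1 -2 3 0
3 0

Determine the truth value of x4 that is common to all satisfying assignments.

Suppose x4 = True.
(¬x3) alone gives x3 = False.
Now (x3) is unsatisfied and unit — conflict.
So every satisfying assignment has x4 = False.

False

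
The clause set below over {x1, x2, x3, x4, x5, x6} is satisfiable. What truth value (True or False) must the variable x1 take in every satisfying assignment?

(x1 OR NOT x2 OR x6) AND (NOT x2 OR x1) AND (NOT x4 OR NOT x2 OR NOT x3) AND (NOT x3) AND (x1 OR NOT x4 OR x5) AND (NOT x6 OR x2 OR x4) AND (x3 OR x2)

Suppose x1 = false.
Unit clause (NOT x2) forces x2 = false.
Unit clause (NOT x3) forces x3 = false.
Now (x3) is unsatisfied and unit — conflict.
So every satisfying assignment has x1 = True.

True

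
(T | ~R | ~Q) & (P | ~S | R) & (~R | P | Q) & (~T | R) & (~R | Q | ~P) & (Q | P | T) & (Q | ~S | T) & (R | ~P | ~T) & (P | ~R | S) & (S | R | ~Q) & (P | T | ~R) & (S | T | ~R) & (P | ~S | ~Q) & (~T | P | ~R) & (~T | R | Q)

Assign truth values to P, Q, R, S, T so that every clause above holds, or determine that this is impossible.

P ↦ 1; Q ↦ 1; R ↦ 0; S ↦ 1; T ↦ 0

Suppose T = 0.
Suppose R = 0.
Suppose P = 1.
Suppose Q = 1.
The clause (S) is unit, so S = 1.
Every clause now holds.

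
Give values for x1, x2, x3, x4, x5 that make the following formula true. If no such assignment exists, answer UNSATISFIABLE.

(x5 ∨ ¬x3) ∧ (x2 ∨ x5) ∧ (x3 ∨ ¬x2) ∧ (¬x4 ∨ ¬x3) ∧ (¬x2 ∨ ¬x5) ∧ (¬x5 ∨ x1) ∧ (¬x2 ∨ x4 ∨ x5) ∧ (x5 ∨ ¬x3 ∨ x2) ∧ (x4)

x1=True,  x2=False,  x3=False,  x4=True,  x5=True

From the singleton clause (x4), x4 = True.
From the singleton clause (¬x3), x3 = False.
From the singleton clause (¬x2), x2 = False.
From the singleton clause (x5), x5 = True.
From the singleton clause (x1), x1 = True.
All clauses are satisfied.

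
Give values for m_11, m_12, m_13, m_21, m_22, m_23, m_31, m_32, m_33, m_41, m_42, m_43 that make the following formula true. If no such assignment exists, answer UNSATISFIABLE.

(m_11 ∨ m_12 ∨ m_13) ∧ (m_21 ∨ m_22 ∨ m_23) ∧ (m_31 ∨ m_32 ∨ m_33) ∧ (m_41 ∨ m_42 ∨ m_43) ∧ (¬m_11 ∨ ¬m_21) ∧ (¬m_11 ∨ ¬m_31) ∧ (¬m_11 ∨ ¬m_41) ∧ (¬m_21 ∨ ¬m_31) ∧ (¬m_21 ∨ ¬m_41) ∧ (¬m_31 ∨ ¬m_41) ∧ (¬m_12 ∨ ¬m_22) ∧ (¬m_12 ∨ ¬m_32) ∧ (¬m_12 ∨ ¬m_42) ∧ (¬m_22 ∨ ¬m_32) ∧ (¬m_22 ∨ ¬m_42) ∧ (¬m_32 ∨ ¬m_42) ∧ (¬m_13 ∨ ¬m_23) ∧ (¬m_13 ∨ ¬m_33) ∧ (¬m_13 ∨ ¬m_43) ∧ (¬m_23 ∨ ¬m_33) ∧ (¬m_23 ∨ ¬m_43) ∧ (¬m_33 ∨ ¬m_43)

UNSATISFIABLE

Case m_11 = False:
Case m_12 = True:
(¬m_22) alone gives m_22 = False.
(¬m_32) alone gives m_32 = False.
(¬m_42) alone gives m_42 = False.
Case m_21 = True:
(¬m_31) alone gives m_31 = False.
(m_33) alone gives m_33 = True.
(¬m_41) alone gives m_41 = False.
(m_43) alone gives m_43 = True.
Now (¬m_43) is unsatisfied and unit — conflict.
That branch fails; take m_21 = False instead.
(m_23) alone gives m_23 = True.
(¬m_13) alone gives m_13 = False.
(¬m_33) alone gives m_33 = False.
(m_31) alone gives m_31 = True.
(¬m_41) alone gives m_41 = False.
(m_43) alone gives m_43 = True.
Now (¬m_43) is unsatisfied and unit — conflict.
Neither m_21 = True nor m_21 = False works.
That branch fails; take m_12 = False instead.
(m_13) alone gives m_13 = True.
(¬m_23) alone gives m_23 = False.
(¬m_33) alone gives m_33 = False.
(¬m_43) alone gives m_43 = False.
Case m_21 = True:
(¬m_31) alone gives m_31 = False.
(m_32) alone gives m_32 = True.
(¬m_41) alone gives m_41 = False.
(m_42) alone gives m_42 = True.
Now (¬m_42) is unsatisfied and unit — conflict.
That branch fails; take m_21 = False instead.
(m_22) alone gives m_22 = True.
(¬m_32) alone gives m_32 = False.
(m_31) alone gives m_31 = True.
(¬m_41) alone gives m_41 = False.
(m_42) alone gives m_42 = True.
Now (¬m_42) is unsatisfied and unit — conflict.
Neither m_21 = True nor m_21 = False works.
Neither m_12 = True nor m_12 = False works.
That branch fails; take m_11 = True instead.
(¬m_21) alone gives m_21 = False.
(¬m_31) alone gives m_31 = False.
(¬m_41) alone gives m_41 = False.
Case m_22 = True:
(¬m_12) alone gives m_12 = False.
(¬m_32) alone gives m_32 = False.
(m_33) alone gives m_33 = True.
(¬m_42) alone gives m_42 = False.
(m_43) alone gives m_43 = True.
Now (¬m_43) is unsatisfied and unit — conflict.
That branch fails; take m_22 = False instead.
(m_23) alone gives m_23 = True.
(¬m_13) alone gives m_13 = False.
(¬m_33) alone gives m_33 = False.
(m_32) alone gives m_32 = True.
(¬m_12) alone gives m_12 = False.
(¬m_42) alone gives m_42 = False.
(m_43) alone gives m_43 = True.
Now (¬m_43) is unsatisfied and unit — conflict.
Neither m_22 = True nor m_22 = False works.
Neither m_11 = True nor m_11 = False works.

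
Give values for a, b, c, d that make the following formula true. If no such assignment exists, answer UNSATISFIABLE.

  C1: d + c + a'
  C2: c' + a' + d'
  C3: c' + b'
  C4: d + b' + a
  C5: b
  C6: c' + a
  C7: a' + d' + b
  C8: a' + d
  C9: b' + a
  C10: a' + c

UNSATISFIABLE

Unit clause (b) forces b = 1.
Unit clause (c') forces c = 0.
Unit clause (a) forces a = 1.
But (a') is also a unit clause — contradiction.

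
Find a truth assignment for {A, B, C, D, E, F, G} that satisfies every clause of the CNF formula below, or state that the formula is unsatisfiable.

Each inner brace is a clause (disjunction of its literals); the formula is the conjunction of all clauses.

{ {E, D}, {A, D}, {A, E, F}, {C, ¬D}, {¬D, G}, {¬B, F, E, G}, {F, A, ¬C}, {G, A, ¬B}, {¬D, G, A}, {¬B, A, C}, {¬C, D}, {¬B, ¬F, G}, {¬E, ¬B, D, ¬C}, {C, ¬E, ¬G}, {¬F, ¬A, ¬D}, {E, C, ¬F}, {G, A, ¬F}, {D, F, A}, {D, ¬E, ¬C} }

Suppose E = True.
Suppose A = False.
(D) alone gives D = True.
(C) alone gives C = True.
(G) alone gives G = True.
(F) alone gives F = True.
Every clause is now satisfied; B is unconstrained.

A=False, B=False, C=True, D=True, E=True, F=True, G=True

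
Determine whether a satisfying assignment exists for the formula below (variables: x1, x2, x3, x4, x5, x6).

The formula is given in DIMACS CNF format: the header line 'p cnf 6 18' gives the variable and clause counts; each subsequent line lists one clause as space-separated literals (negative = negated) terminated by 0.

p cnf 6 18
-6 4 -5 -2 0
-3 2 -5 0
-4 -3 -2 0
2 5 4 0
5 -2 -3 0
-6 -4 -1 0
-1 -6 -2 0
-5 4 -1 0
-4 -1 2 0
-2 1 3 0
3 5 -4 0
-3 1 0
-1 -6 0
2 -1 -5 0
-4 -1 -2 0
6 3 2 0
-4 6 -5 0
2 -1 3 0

Case x3 = False:
Case x2 = False:
The clause (x6) is unit, so x6 = True.
The clause (¬x1) is unit, so x1 = False.
Case x5 = True:
Every clause is now satisfied; x4 is unconstrained.
A satisfying assignment: x1=False,  x2=False,  x3=False,  x4=False,  x5=True,  x6=True.

Yes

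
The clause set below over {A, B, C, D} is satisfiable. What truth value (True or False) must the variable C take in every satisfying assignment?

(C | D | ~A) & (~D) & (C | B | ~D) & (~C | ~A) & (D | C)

Suppose C = 0.
From the singleton clause (~D), D = 0.
But (D) is also a unit clause — contradiction.
So every satisfying assignment has C = True.

True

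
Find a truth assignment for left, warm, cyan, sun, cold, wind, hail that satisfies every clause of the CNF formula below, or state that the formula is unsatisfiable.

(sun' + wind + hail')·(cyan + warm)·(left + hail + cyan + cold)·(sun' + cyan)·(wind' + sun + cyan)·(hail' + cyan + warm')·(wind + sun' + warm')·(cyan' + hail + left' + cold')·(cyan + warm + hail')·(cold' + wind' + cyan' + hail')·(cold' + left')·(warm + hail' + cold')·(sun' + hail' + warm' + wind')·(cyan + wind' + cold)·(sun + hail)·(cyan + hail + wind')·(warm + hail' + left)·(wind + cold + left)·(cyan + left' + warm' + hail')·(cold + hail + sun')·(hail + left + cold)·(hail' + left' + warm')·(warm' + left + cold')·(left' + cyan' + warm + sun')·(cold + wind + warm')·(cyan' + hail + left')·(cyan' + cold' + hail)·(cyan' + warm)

left ↦ 0; warm ↦ 1; cyan ↦ 1; sun ↦ 0; cold ↦ 0; wind ↦ 1; hail ↦ 1

Branch on cyan: set cyan = 1.
From the singleton clause (warm), warm = 1.
Branch on wind: set wind = 1.
Branch on cold: set cold = 0.
Branch on sun: set sun = 0.
From the singleton clause (hail), hail = 1.
From the singleton clause (left'), left = 0.
All clauses are satisfied.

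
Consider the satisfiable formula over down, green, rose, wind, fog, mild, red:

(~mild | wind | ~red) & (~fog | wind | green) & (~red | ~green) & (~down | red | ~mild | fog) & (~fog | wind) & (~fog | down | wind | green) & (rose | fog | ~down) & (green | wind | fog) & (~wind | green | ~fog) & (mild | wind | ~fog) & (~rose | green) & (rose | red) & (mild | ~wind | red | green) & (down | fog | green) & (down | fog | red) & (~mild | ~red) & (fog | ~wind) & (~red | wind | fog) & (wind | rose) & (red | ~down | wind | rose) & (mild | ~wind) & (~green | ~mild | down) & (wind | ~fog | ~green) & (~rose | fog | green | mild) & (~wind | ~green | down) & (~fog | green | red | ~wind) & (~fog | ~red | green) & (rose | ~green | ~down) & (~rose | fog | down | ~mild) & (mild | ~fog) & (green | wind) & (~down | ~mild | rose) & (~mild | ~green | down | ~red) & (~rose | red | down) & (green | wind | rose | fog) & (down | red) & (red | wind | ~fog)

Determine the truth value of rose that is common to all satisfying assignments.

True

Suppose rose = 0.
Unit clause (red) forces red = 1.
Unit clause (~green) forces green = 0.
Unit clause (~mild) forces mild = 0.
Unit clause (wind) forces wind = 1.
But (~wind) is also a unit clause — contradiction.
So every satisfying assignment has rose = True.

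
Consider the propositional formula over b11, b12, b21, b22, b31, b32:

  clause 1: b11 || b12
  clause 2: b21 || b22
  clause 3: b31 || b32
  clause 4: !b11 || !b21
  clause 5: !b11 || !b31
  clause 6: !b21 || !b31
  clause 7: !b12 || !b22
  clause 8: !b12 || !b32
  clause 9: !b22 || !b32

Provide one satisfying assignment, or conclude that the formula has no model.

UNSATISFIABLE

Branch on b11: set b11 = true.
Unit clause (!b21) forces b21 = false.
Unit clause (b22) forces b22 = true.
Unit clause (!b31) forces b31 = false.
Unit clause (b32) forces b32 = true.
Now (!b32) is unsatisfied and unit — conflict.
Undo b11 and try b11 = false.
Unit clause (b12) forces b12 = true.
Unit clause (!b22) forces b22 = false.
Unit clause (b21) forces b21 = true.
Unit clause (!b31) forces b31 = false.
Unit clause (b32) forces b32 = true.
Now (!b32) is unsatisfied and unit — conflict.
Both values of b11 lead to a conflict.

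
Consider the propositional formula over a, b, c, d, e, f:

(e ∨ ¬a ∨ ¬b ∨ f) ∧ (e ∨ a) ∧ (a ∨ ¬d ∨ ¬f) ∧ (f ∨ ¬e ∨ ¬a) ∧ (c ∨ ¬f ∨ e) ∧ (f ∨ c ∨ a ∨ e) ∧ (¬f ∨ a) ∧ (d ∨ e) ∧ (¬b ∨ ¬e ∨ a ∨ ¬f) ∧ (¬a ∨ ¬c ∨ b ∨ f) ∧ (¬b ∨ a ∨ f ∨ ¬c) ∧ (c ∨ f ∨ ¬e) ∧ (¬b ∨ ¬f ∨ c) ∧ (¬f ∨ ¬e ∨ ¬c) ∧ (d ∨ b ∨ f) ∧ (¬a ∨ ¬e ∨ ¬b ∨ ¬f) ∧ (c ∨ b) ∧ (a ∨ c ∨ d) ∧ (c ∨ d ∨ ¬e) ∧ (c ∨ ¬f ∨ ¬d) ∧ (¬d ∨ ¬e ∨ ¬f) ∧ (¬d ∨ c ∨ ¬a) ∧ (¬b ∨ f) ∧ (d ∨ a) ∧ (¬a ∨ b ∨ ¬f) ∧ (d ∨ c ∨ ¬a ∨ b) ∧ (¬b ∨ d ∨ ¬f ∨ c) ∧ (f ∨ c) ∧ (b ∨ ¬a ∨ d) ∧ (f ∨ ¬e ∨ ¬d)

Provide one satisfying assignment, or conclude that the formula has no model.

a ↦ True, b ↦ True, c ↦ True, d ↦ True, e ↦ False, f ↦ True

Try e = False.
From the singleton clause (a), a = True.
From the singleton clause (d), d = True.
From the singleton clause (c), c = True.
Try b = True.
From the singleton clause (f), f = True.
This assignment satisfies each clause.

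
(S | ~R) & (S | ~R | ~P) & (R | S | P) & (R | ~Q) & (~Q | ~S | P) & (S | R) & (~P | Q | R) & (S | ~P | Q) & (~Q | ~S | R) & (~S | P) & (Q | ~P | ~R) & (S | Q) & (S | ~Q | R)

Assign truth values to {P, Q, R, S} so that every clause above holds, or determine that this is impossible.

Suppose S = 1.
From the singleton clause (P), P = 1.
Suppose R = 1.
From the singleton clause (Q), Q = 1.
This assignment satisfies each clause.

P ↦ 1; Q ↦ 1; R ↦ 1; S ↦ 1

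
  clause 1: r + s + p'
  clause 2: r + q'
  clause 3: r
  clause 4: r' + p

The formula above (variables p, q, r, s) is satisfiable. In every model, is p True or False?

Suppose p = 0.
(r) alone gives r = 1.
Now (r') is unsatisfied and unit — conflict.
So every satisfying assignment has p = True.

True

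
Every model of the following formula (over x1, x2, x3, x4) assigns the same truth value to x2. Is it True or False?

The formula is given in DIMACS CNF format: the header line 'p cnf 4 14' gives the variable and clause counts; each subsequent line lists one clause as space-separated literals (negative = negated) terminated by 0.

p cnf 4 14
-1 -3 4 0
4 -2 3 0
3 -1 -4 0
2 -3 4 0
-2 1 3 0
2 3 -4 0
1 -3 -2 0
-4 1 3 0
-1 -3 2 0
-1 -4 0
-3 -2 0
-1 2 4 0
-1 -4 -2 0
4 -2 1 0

Suppose x2 = True.
The clause (¬x3) is unit, so x3 = False.
The clause (x4) is unit, so x4 = True.
The clause (¬x1) is unit, so x1 = False.
But (x1) is also a unit clause — contradiction.
So every satisfying assignment has x2 = False.

False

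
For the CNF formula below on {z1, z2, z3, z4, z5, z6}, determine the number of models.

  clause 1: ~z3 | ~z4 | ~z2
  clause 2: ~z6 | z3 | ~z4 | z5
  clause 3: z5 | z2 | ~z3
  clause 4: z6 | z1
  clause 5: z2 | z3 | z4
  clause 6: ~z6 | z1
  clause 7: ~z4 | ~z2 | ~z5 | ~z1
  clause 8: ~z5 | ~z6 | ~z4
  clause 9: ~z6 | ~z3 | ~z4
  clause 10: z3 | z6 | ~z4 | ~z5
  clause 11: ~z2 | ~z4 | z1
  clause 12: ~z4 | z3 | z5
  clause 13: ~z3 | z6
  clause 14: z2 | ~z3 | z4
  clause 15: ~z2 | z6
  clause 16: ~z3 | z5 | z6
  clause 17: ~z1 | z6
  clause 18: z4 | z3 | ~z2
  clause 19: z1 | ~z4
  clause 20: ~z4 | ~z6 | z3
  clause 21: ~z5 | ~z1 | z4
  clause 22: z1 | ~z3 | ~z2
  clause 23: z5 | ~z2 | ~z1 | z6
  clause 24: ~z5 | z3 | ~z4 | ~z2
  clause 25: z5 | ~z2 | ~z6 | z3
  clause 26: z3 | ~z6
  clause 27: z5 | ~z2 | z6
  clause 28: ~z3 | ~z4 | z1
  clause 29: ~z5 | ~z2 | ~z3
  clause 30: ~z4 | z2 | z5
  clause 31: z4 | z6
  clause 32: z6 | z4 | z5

1

There are 2^6 = 64 truth assignments over (z1, z2, z3, z4, z5, z6).
Split on z1. With z1 = 1, the clauses containing z1 are satisfied and ~z1 drops from the rest; 1 of the 2^5 = 32 assignments to the other variables satisfy what remains.
With z1 = 0, by the same count on the reduced clause set, 0 assignments work.
(One model: z1=T, z2=T, z3=T, z4=F, z5=F, z6=T.)
Total: 1 + 0 = 1.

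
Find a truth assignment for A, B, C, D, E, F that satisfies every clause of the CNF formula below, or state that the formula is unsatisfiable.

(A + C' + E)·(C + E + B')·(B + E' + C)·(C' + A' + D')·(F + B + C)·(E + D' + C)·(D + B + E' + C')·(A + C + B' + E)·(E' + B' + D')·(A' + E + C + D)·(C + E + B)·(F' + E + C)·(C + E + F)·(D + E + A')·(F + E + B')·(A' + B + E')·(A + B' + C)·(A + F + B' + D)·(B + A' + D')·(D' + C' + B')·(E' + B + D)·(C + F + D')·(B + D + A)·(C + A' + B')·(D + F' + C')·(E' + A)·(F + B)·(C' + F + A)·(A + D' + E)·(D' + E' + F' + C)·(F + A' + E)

Branch on E: set E = 1.
From the singleton clause (A), A = 1.
From the singleton clause (B), B = 1.
From the singleton clause (D'), D = 0.
From the singleton clause (C), C = 1.
From the singleton clause (F'), F = 0.
All clauses are satisfied.

A: 1, B: 1, C: 1, D: 0, E: 1, F: 0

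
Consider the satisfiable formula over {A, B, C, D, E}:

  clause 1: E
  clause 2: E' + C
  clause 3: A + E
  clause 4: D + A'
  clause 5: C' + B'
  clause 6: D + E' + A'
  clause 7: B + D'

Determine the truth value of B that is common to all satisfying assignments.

False

Suppose B = 1.
The clause (E) is unit, so E = 1.
The clause (C) is unit, so C = 1.
Now (C') is unsatisfied and unit — conflict.
So every satisfying assignment has B = False.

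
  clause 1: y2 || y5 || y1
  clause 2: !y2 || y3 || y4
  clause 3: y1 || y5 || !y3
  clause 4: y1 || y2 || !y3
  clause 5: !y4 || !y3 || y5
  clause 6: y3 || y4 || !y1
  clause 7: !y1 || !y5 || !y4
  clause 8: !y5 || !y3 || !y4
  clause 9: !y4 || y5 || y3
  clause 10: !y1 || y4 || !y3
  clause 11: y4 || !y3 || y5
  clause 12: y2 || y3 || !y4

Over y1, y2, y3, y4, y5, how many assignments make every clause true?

3

There are 2^5 = 32 truth assignments over (y1, y2, y3, y4, y5).
Split on y5. With y5 = true, the clauses containing y5 are satisfied and !y5 drops from the rest; 3 of the 2^4 = 16 assignments to the other variables satisfy what remains.
With y5 = false, by the same count on the reduced clause set, 0 assignments work.
Total: 3 + 0 = 3.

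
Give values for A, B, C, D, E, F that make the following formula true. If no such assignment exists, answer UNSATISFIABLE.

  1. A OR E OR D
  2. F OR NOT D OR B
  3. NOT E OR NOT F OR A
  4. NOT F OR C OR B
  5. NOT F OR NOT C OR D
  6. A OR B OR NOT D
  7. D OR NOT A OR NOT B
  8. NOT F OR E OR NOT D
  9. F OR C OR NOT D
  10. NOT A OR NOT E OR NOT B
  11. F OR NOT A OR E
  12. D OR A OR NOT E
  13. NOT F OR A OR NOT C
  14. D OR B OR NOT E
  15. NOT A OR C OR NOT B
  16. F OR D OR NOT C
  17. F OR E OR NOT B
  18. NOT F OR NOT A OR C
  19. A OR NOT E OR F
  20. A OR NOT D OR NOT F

A: true; B: false; C: true; D: true; E: true; F: true

Branch on A: set A = true.
Branch on D: set D = true.
Branch on F: set F = true.
Unit clause (E) forces E = true.
Unit clause (NOT B) forces B = false.
Unit clause (C) forces C = true.
This assignment satisfies each clause.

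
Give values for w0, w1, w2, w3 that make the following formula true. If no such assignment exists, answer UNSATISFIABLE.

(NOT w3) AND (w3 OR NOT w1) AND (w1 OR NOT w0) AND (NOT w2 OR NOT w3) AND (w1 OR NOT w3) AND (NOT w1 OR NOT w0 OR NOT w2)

The clause (NOT w3) is unit, so w3 = false.
The clause (NOT w1) is unit, so w1 = false.
The clause (NOT w0) is unit, so w0 = false.
No clause remains; w2 is free.

w0 ↦ false, w1 ↦ false, w2 ↦ false, w3 ↦ false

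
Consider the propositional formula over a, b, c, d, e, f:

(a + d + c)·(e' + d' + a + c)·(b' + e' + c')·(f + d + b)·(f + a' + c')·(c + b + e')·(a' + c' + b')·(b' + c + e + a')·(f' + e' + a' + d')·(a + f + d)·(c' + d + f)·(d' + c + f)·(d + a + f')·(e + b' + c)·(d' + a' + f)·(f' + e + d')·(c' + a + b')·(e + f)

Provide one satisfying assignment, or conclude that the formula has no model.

a=1,  b=0,  c=1,  d=0,  e=1,  f=1

Suppose e = 1.
Suppose b = 0.
From the singleton clause (c), c = 1.
Suppose f = 1.
Suppose a = 1.
From the singleton clause (d'), d = 0.
Every clause now holds.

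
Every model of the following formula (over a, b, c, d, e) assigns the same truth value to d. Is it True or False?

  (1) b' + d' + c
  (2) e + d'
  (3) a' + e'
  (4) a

Suppose d = 1.
Unit clause (e) forces e = 1.
Unit clause (a') forces a = 0.
Now (a) is unsatisfied and unit — conflict.
So every satisfying assignment has d = False.

False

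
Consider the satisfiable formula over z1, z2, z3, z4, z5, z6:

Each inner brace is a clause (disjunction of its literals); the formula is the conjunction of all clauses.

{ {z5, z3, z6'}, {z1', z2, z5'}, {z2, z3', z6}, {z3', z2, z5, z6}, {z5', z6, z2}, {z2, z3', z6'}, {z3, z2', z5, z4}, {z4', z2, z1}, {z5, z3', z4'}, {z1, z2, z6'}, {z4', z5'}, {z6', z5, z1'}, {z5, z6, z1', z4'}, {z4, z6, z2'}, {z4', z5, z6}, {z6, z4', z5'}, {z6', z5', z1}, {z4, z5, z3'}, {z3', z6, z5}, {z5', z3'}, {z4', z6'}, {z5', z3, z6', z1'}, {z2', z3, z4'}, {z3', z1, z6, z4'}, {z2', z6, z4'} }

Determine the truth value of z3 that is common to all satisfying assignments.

Suppose z3 = 1.
From the singleton clause (z5'), z5 = 0.
From the singleton clause (z4'), z4 = 0.
That conflicts with the unit clause (z4).
So every satisfying assignment has z3 = False.

False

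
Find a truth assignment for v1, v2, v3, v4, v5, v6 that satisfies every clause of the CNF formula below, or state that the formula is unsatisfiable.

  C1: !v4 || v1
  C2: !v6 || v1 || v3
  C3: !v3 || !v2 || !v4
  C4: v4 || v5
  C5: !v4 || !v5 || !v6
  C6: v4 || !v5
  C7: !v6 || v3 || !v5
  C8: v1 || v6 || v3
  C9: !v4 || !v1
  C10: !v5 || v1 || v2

UNSATISFIABLE

Case v4 = false:
The clause (v5) is unit, so v5 = true.
That conflicts with the unit clause (!v5).
Undo v4 and try v4 = true.
The clause (v1) is unit, so v1 = true.
That conflicts with the unit clause (!v1).
Both values of v4 lead to a conflict.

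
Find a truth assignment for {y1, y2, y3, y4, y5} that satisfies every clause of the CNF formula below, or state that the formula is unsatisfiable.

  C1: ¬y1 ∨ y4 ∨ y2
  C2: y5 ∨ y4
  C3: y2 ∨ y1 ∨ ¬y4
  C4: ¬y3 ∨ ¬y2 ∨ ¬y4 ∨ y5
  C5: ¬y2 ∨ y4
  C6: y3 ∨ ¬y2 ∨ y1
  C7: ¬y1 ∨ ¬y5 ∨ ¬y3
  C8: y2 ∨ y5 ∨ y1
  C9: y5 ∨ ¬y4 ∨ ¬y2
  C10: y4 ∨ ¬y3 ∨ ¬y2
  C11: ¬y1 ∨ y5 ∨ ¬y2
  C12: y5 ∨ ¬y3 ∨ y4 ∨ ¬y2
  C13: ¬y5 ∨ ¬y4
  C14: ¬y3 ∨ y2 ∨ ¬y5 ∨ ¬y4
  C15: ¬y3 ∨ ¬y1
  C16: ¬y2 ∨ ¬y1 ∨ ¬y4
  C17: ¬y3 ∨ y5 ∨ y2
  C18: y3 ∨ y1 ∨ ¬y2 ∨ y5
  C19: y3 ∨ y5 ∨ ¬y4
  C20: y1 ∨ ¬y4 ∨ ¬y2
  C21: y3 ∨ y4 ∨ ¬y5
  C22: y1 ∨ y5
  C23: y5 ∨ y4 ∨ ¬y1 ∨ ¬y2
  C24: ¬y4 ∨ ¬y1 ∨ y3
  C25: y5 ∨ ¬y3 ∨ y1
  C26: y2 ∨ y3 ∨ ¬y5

Try y5 = True.
The clause (¬y4) is unit, so y4 = False.
The clause (¬y2) is unit, so y2 = False.
The clause (¬y1) is unit, so y1 = False.
The clause (y3) is unit, so y3 = True.
This assignment satisfies each clause.

y1 ↦ False, y2 ↦ False, y3 ↦ True, y4 ↦ False, y5 ↦ True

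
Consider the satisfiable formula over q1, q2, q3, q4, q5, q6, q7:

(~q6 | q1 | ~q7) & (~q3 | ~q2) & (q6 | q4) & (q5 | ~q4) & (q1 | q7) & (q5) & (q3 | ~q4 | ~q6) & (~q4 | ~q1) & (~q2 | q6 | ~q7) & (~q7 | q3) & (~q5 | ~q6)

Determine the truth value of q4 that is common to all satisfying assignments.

Suppose q4 = 0.
(q6) alone gives q6 = 1.
(q5) alone gives q5 = 1.
But (~q5) is also a unit clause — contradiction.
So every satisfying assignment has q4 = True.

True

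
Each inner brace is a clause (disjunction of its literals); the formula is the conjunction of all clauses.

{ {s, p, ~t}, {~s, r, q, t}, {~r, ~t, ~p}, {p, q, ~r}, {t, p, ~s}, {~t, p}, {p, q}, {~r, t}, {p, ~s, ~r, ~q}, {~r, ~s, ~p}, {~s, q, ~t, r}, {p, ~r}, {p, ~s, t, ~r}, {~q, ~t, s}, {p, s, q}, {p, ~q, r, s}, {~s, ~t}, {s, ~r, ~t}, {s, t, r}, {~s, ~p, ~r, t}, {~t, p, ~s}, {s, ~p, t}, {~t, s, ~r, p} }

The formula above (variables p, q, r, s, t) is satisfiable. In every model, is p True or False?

Suppose p = 0.
(~t) alone gives t = 0.
(~s) alone gives s = 0.
(q) alone gives q = 1.
(~r) alone gives r = 0.
But (r) is also a unit clause — contradiction.
So every satisfying assignment has p = True.

True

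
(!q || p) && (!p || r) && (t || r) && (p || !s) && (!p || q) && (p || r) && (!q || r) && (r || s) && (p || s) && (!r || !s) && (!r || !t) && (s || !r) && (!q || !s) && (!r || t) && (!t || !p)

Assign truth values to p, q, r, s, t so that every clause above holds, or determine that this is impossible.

UNSATISFIABLE

Try q = false.
Unit clause (!p) forces p = false.
Unit clause (!s) forces s = false.
Now (s) is unsatisfied and unit — conflict.
Backtrack on q: now try q = true.
Unit clause (p) forces p = true.
Unit clause (r) forces r = true.
Unit clause (!s) forces s = false.
Now (s) is unsatisfied and unit — conflict.
Either choice for q ends in contradiction.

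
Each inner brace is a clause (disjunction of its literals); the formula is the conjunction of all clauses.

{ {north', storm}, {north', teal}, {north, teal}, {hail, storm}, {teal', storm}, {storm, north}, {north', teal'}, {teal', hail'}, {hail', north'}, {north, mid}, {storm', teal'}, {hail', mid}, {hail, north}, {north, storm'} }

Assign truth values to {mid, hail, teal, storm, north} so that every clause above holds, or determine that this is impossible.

UNSATISFIABLE

Case north = 0:
(teal) alone gives teal = 1.
(storm) alone gives storm = 1.
That conflicts with the unit clause (storm').
So north must be the other value — set north = 1.
(storm) alone gives storm = 1.
(teal) alone gives teal = 1.
That conflicts with the unit clause (teal').
Neither north = 1 nor north = 0 works.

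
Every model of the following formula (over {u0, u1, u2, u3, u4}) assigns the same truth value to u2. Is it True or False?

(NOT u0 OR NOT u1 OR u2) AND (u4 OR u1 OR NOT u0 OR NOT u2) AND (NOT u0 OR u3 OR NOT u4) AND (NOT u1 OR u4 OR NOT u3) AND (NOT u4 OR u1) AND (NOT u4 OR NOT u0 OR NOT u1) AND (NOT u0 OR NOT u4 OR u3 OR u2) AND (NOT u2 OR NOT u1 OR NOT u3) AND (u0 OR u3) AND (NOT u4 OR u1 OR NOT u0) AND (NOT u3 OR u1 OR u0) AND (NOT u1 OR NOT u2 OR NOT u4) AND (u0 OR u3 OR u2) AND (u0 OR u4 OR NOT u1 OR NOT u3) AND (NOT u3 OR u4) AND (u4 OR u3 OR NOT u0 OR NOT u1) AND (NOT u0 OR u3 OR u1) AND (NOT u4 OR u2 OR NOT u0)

False

Suppose u2 = true.
Case u4 = false:
The clause (NOT u3) is unit, so u3 = false.
The clause (u0) is unit, so u0 = true.
The clause (u1) is unit, so u1 = true.
That conflicts with the unit clause (NOT u1).
Undo u4 and try u4 = true.
The clause (u1) is unit, so u1 = true.
That conflicts with the unit clause (NOT u1).
Neither u4 = true nor u4 = false works.
So every satisfying assignment has u2 = False.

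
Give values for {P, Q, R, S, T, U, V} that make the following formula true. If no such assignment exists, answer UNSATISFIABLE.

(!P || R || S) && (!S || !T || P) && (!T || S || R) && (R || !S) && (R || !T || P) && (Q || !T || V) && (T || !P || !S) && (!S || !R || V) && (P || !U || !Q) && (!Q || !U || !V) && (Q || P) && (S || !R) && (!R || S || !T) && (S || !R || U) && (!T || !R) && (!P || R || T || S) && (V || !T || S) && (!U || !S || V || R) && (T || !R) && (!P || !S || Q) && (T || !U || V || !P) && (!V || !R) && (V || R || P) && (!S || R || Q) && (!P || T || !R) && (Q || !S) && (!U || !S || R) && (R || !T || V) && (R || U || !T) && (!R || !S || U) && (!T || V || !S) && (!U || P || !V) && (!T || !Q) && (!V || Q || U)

P ↦ false; Q ↦ true; R ↦ false; S ↦ false; T ↦ false; U ↦ false; V ↦ true

Suppose R = false.
The clause (!S) is unit, so S = false.
The clause (!P) is unit, so P = false.
The clause (!T) is unit, so T = false.
The clause (Q) is unit, so Q = true.
The clause (!U) is unit, so U = false.
The clause (V) is unit, so V = true.
Every clause now holds.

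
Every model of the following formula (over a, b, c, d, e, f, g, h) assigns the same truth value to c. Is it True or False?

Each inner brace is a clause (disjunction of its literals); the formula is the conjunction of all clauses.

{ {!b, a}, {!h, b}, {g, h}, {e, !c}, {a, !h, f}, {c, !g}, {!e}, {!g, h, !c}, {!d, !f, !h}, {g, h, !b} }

False

Suppose c = true.
(e) alone gives e = true.
But (!e) is also a unit clause — contradiction.
So every satisfying assignment has c = False.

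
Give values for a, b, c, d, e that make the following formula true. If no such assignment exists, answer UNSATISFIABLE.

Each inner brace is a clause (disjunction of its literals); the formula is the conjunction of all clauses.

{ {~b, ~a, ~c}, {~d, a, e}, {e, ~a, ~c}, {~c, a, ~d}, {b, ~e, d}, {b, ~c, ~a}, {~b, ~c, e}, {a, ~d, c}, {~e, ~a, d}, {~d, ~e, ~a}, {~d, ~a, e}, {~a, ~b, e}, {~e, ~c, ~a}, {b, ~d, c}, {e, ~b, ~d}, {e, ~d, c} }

Suppose b = 0.
Suppose e = 0.
Suppose d = 0.
Suppose a = 1.
(~c) alone gives c = 0.
Every clause now holds.

a: 1; b: 0; c: 0; d: 0; e: 0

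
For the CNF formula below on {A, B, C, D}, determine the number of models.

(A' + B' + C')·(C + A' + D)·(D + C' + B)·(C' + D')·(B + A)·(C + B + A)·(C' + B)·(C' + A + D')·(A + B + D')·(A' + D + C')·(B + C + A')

There are 2^4 = 16 truth assignments over (A, B, C, D).
Check each against the 11 clauses (columns in the order A, B, C, D):
  F F F F  ✗ fails (B + A)
  F F F T  ✗ fails (B + A)
  F F T F  ✗ fails (D + C' + B)
  F F T T  ✗ fails (C' + D')
  F T F F  ✓ satisfies all
  F T F T  ✓ satisfies all
  F T T F  ✓ satisfies all
  F T T T  ✗ fails (C' + D')
  T F F F  ✗ fails (C + A' + D)
  T F F T  ✗ fails (B + C + A')
  T F T F  ✗ fails (D + C' + B)
  T F T T  ✗ fails (C' + D')
  T T F F  ✗ fails (C + A' + D)
  T T F T  ✓ satisfies all
  T T T F  ✗ fails (A' + B' + C')
  T T T T  ✗ fails (A' + B' + C')
4 of the 16 rows are models.

4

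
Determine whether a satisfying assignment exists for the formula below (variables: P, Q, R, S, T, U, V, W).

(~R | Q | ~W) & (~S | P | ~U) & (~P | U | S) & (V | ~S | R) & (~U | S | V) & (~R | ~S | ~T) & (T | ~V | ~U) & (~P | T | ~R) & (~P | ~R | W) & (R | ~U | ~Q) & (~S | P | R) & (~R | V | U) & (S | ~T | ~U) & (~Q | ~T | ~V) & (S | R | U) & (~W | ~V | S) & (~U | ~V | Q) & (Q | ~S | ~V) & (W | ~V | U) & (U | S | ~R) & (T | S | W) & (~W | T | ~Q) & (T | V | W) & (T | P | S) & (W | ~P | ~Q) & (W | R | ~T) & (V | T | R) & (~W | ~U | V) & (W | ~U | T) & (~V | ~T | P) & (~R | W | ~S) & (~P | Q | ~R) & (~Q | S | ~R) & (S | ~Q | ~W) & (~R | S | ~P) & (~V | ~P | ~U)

Suppose R = 0.
Suppose V = 1.
Suppose T = 1.
(~Q) alone gives Q = 0.
(~U) alone gives U = 0.
(S) alone gives S = 1.
That conflicts with the unit clause (~S).
So T must be the other value — set T = 0.
(~U) alone gives U = 0.
(S) alone gives S = 1.
(P) alone gives P = 1.
(Q) alone gives Q = 1.
(W) alone gives W = 1.
That conflicts with the unit clause (~W).
Either choice for T ends in contradiction.
So V must be the other value — set V = 0.
(~S) alone gives S = 0.
(~U) alone gives U = 0.
That conflicts with the unit clause (U).
Either choice for V ends in contradiction.
So R must be the other value — set R = 1.
Suppose Q = 1.
(S) alone gives S = 1.
(~T) alone gives T = 0.
(~P) alone gives P = 0.
(~U) alone gives U = 0.
(V) alone gives V = 1.
(W) alone gives W = 1.
That conflicts with the unit clause (~W).
So Q must be the other value — set Q = 0.
(~W) alone gives W = 0.
(~P) alone gives P = 0.
(~S) alone gives S = 0.
(U) alone gives U = 1.
(V) alone gives V = 1.
That conflicts with the unit clause (~V).
Either choice for Q ends in contradiction.
Either choice for R ends in contradiction.
No assignment satisfies every clause.

No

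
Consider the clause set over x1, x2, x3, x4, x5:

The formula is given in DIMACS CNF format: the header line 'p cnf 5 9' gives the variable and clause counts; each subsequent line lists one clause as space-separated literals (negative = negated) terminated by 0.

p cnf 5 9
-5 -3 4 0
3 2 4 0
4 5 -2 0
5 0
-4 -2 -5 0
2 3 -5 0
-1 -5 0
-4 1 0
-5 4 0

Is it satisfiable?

Unsatisfiable

Unit clause (x5) forces x5 = True.
Unit clause (¬x1) forces x1 = False.
Unit clause (¬x4) forces x4 = False.
That conflicts with the unit clause (x4).
No assignment satisfies every clause.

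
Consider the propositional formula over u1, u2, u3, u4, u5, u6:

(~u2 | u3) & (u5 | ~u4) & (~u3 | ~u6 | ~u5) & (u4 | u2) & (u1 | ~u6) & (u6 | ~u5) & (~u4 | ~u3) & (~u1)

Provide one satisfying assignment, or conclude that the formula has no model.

From the singleton clause (~u1), u1 = 0.
From the singleton clause (~u6), u6 = 0.
From the singleton clause (~u5), u5 = 0.
From the singleton clause (~u4), u4 = 0.
From the singleton clause (u2), u2 = 1.
From the singleton clause (u3), u3 = 1.
This assignment satisfies each clause.

u1: 0, u2: 1, u3: 1, u4: 0, u5: 0, u6: 0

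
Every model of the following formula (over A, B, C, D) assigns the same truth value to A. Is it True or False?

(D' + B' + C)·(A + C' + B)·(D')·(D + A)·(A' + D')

True

Suppose A = 0.
(D') alone gives D = 0.
But (D) is also a unit clause — contradiction.
So every satisfying assignment has A = True.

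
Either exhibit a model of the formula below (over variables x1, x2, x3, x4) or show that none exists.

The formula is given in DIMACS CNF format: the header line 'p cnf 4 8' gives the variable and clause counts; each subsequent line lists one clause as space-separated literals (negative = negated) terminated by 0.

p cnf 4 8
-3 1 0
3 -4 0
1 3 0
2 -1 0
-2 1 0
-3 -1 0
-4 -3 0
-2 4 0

Case x3 = False:
(¬x4) alone gives x4 = False.
(x1) alone gives x1 = True.
(x2) alone gives x2 = True.
Now (¬x2) is unsatisfied and unit — conflict.
So x3 must be the other value — set x3 = True.
(x1) alone gives x1 = True.
Now (¬x1) is unsatisfied and unit — conflict.
Neither x3 = True nor x3 = False works.

UNSATISFIABLE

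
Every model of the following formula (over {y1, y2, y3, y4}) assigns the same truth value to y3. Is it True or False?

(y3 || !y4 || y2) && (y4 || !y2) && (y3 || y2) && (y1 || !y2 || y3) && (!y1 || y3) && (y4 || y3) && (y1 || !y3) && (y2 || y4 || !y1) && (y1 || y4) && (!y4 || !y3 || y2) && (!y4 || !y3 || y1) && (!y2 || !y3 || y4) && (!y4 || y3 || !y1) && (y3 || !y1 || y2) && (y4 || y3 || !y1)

True

Suppose y3 = false.
The clause (y2) is unit, so y2 = true.
The clause (y4) is unit, so y4 = true.
The clause (y1) is unit, so y1 = true.
But (!y1) is also a unit clause — contradiction.
So every satisfying assignment has y3 = True.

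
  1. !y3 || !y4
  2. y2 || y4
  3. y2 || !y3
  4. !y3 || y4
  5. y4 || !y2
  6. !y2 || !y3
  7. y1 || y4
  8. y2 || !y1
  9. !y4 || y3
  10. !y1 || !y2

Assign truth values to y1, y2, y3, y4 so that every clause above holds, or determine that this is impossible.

UNSATISFIABLE

Suppose y3 = false.
The clause (!y4) is unit, so y4 = false.
The clause (y2) is unit, so y2 = true.
That conflicts with the unit clause (!y2).
Undo y3 and try y3 = true.
The clause (!y4) is unit, so y4 = false.
That conflicts with the unit clause (y4).
Either choice for y3 ends in contradiction.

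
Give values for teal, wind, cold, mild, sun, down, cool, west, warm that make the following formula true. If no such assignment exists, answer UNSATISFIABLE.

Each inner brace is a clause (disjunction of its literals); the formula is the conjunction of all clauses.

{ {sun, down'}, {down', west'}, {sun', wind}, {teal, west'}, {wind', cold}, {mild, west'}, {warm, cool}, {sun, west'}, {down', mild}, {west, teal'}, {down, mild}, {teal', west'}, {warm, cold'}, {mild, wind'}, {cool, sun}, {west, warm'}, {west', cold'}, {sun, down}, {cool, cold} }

Case sun = 1:
(wind) alone gives wind = 1.
(cold) alone gives cold = 1.
(warm) alone gives warm = 1.
(mild) alone gives mild = 1.
(west) alone gives west = 1.
But (west') is also a unit clause — contradiction.
That branch fails; take sun = 0 instead.
(down') alone gives down = 0.
But (down) is also a unit clause — contradiction.
Either choice for sun ends in contradiction.

UNSATISFIABLE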